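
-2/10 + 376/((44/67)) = 31479/55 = 572.35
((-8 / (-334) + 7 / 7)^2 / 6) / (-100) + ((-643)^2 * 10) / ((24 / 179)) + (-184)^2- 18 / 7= 3615950627710163 / 117133800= 30870258.01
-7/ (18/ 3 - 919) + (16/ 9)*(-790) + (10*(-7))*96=-66758497/ 8217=-8124.44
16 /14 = 8 /7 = 1.14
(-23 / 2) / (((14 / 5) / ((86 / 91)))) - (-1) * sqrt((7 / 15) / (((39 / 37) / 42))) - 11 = -18959 / 1274 + 7 * sqrt(14430) / 195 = -10.57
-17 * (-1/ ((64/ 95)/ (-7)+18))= 11305/ 11906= 0.95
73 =73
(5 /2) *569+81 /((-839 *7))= 16708523 /11746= 1422.49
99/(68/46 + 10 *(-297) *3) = -2277/204896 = -0.01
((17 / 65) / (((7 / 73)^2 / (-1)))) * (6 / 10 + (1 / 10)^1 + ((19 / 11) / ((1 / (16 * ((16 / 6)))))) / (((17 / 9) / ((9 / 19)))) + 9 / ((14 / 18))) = -2145204937 / 2452450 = -874.72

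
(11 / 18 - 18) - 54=-1285 / 18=-71.39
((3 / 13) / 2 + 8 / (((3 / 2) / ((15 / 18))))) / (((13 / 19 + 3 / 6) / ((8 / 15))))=162184 / 78975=2.05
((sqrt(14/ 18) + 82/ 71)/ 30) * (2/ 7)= sqrt(7)/ 315 + 82/ 7455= 0.02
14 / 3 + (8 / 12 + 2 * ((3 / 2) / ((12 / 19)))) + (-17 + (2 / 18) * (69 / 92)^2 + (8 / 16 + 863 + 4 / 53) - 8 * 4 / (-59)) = 128671849 / 150096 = 857.26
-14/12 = -7/6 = -1.17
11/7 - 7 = -38/7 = -5.43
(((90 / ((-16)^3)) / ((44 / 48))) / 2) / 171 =-15 / 214016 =-0.00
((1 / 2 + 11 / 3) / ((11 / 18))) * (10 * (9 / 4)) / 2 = 3375 / 44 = 76.70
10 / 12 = 5 / 6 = 0.83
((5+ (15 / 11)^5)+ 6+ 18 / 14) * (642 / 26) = 419.79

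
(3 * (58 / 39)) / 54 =29 / 351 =0.08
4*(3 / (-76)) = -3 / 19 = -0.16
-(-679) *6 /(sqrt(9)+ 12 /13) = 17654 /17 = 1038.47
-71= -71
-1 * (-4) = 4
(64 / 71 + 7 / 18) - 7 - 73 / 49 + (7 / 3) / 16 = -3533717 / 500976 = -7.05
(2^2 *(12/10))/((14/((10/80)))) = 3/70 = 0.04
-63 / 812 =-0.08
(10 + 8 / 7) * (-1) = -78 / 7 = -11.14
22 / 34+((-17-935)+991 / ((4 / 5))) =19543 / 68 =287.40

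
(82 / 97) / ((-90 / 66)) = -902 / 1455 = -0.62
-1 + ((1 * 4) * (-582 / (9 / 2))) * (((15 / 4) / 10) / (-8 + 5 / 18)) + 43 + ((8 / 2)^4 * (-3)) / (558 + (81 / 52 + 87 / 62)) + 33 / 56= 155657877493 / 2346276632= 66.34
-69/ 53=-1.30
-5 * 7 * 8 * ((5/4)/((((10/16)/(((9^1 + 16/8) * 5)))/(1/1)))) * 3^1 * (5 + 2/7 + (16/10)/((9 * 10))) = -1470128/3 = -490042.67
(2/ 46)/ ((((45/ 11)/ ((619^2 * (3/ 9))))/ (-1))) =-4214771/ 3105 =-1357.41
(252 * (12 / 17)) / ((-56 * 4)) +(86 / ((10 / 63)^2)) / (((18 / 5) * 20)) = 316971 / 6800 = 46.61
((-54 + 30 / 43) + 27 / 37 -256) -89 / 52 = -25670427 / 82732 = -310.28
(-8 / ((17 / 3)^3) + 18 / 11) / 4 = 43029 / 108086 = 0.40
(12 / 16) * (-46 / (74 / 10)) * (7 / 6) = -805 / 148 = -5.44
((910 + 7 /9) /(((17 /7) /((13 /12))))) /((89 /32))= 5967416 /40851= 146.08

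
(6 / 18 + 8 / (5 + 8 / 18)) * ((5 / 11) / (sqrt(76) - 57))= -1325 / 90013 - 2650 * sqrt(19) / 5130741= -0.02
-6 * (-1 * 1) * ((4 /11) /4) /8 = 3 /44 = 0.07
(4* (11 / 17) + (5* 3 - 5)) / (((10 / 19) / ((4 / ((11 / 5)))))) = 8132 / 187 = 43.49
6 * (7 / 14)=3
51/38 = 1.34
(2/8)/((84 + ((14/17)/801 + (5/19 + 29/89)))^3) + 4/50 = 83860000691292673616323/1048244596674193989245600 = 0.08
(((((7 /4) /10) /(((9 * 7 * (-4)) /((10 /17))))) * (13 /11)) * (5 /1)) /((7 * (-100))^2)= -13 /2638944000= -0.00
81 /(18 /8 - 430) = -324 /1711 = -0.19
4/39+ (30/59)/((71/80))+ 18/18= 273727/163371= 1.68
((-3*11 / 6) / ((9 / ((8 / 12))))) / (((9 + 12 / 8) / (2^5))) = -704 / 567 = -1.24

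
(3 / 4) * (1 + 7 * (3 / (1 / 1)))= 16.50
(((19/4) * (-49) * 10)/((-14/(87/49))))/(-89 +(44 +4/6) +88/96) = -6.80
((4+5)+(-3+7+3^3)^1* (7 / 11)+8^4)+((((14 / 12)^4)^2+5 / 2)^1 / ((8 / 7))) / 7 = 609769899467 / 147806208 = 4125.47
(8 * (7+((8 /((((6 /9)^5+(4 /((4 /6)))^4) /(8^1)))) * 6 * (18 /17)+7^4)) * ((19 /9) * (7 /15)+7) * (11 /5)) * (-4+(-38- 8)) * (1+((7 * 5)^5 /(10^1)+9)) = -17846676815228100224 /200787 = -88883627003880.23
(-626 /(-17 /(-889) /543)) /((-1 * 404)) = 151093551 /3434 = 43999.29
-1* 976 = -976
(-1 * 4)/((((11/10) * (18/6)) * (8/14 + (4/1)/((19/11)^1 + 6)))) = -2975/2673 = -1.11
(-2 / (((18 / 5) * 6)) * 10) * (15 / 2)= -6.94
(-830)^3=-571787000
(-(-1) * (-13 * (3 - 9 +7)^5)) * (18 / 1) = -234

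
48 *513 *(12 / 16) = 18468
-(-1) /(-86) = -1 /86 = -0.01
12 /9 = 4 /3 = 1.33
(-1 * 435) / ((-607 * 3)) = 0.24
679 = 679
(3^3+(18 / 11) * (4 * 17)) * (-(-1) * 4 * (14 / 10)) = 42588 / 55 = 774.33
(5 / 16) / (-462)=-5 / 7392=-0.00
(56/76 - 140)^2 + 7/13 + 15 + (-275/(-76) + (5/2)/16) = 2915447825/150176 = 19413.54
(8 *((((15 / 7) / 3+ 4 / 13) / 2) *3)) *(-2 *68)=-151776 / 91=-1667.87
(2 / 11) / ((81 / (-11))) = -2 / 81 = -0.02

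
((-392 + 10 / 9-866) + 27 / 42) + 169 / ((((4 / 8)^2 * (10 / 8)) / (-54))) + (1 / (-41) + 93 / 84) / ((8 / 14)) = -6293748383 / 206640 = -30457.55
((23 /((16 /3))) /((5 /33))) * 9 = 20493 /80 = 256.16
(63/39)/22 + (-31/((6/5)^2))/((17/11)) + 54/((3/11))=16115519/87516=184.14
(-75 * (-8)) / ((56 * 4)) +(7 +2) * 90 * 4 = 90795 / 28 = 3242.68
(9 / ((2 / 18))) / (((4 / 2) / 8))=324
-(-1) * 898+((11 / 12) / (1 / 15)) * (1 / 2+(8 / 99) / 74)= 2410627 / 2664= 904.89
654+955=1609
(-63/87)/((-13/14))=294/377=0.78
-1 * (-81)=81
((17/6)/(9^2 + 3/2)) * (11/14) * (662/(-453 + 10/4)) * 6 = -1324/5565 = -0.24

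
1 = 1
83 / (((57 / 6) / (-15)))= -2490 / 19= -131.05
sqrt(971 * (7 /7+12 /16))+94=sqrt(6797) /2+94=135.22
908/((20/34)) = 7718/5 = 1543.60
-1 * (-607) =607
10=10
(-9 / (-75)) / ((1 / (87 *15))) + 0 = 783 / 5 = 156.60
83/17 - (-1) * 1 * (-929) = -15710/17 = -924.12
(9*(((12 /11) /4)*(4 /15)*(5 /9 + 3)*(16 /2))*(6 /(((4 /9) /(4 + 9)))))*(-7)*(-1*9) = 11321856 /55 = 205851.93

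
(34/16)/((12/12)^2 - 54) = -0.04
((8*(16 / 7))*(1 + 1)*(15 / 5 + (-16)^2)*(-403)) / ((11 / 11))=-3817216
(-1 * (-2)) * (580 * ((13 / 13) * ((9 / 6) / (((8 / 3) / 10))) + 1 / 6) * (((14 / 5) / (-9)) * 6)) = -112868 / 9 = -12540.89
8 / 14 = 4 / 7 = 0.57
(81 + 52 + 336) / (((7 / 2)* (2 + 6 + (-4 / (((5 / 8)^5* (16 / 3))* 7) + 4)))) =1465625 / 118962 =12.32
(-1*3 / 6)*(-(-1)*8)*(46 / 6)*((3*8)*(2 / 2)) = -736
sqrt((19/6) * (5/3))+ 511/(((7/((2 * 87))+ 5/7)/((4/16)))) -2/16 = sqrt(190)/6+ 1243877/7352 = 171.49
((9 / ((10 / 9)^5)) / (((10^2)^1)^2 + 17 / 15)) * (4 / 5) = 1594323 / 3750425000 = 0.00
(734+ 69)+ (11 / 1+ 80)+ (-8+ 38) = 924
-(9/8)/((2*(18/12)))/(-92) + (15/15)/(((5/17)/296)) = 3703567/3680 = 1006.40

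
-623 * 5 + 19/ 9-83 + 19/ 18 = -19169/ 6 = -3194.83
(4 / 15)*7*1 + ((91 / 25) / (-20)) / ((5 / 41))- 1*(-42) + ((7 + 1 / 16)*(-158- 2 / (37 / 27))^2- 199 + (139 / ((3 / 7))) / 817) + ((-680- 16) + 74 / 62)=15492561218853347 / 86681657500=178729.41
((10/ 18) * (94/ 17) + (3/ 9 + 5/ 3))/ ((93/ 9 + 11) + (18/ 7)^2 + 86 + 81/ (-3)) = 38024/ 651831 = 0.06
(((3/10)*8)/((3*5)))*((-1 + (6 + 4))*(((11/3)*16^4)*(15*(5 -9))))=-103809024/5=-20761804.80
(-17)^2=289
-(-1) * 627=627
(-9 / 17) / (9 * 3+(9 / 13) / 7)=-91 / 4658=-0.02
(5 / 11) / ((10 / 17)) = 17 / 22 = 0.77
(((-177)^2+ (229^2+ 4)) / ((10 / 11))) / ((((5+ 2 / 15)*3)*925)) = 41887 / 6475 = 6.47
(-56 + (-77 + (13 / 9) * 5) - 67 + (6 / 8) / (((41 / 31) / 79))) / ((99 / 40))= -2184170 / 36531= -59.79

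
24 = 24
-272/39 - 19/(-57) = -259/39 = -6.64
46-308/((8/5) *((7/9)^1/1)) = -403/2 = -201.50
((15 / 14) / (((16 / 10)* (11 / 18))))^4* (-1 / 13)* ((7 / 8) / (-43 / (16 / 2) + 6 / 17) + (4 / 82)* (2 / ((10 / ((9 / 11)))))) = 10630937460234375 / 576585141528940544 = 0.02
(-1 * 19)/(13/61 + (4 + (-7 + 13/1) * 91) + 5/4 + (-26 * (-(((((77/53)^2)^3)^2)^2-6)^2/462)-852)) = -62373073947722967894501886619051803682173522350130903373064464712040268994168046992529476/11276731052234479043245769846602491482200571179582411527418516808354501584198760101466611398079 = -0.00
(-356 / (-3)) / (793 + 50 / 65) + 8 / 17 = 19196 / 30957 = 0.62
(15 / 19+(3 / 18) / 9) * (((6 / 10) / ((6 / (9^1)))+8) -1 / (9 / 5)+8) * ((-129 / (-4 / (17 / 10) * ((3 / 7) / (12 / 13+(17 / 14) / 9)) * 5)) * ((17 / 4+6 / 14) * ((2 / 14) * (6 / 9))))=202373870847167 / 1270524528000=159.28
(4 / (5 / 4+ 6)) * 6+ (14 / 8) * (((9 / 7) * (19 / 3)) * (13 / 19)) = 1515 / 116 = 13.06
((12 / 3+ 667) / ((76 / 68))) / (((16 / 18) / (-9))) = -923967 / 152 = -6078.73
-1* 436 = -436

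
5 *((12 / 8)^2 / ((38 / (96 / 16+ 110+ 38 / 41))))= 34.62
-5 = -5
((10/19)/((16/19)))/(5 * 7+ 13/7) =35/2064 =0.02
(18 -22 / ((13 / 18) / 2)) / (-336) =93 / 728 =0.13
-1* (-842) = 842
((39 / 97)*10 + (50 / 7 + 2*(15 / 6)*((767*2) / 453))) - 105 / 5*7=-36573619 / 307587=-118.90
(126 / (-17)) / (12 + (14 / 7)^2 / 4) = -126 / 221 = -0.57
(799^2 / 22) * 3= 87054.68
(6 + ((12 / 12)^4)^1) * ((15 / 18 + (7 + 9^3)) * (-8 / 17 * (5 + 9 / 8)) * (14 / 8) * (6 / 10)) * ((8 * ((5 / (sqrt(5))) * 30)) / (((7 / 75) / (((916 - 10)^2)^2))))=-459769268779699989600 * sqrt(5) / 17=-60475019938634173980.79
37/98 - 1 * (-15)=1507/98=15.38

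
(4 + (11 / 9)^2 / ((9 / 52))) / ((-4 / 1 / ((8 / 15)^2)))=-147328 / 164025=-0.90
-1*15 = -15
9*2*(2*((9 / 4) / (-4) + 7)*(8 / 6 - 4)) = -618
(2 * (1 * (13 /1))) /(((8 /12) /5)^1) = 195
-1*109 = -109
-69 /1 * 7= -483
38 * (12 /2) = 228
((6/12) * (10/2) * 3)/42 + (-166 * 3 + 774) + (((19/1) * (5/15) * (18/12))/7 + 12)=8107/28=289.54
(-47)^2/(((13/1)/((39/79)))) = 6627/79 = 83.89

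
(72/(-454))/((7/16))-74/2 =-59369/1589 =-37.36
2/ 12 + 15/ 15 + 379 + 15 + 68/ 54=21407/ 54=396.43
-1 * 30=-30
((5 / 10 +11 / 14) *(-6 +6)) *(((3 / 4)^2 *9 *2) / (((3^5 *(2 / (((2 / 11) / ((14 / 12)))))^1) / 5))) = 0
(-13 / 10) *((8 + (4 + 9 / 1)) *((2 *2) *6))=-3276 / 5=-655.20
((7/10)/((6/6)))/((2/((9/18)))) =7/40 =0.18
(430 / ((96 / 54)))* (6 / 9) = 645 / 4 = 161.25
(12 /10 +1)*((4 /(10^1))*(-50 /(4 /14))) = -154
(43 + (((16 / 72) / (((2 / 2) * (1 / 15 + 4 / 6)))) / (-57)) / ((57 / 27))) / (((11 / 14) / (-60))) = -143424120 / 43681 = -3283.44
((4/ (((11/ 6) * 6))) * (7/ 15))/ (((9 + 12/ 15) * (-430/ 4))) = -8/ 49665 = -0.00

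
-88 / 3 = -29.33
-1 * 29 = -29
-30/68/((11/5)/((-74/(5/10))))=5550/187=29.68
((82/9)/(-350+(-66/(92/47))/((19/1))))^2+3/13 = 23036618457355/99536001623253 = 0.23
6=6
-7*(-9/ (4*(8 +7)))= 21/ 20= 1.05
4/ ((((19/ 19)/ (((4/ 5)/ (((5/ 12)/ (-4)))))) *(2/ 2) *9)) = -256/ 75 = -3.41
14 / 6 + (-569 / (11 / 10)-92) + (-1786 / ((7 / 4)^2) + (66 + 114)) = -1633369 / 1617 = -1010.12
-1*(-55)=55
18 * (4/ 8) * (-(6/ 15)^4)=-0.23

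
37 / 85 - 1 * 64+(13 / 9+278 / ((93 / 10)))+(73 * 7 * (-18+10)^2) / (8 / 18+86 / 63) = 8129019922 / 450585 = 18041.04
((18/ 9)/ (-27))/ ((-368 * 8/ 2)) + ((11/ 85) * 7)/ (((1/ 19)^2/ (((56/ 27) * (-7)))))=-891085331/ 187680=-4747.90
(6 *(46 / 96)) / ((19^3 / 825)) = 18975 / 54872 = 0.35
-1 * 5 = -5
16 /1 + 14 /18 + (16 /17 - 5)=1946 /153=12.72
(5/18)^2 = 25/324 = 0.08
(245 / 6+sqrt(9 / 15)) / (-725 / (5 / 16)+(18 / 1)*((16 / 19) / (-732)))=-283955 / 16133424 - 1159*sqrt(15) / 13444520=-0.02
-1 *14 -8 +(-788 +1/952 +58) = -752.00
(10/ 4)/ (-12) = -0.21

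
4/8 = 1/2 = 0.50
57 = 57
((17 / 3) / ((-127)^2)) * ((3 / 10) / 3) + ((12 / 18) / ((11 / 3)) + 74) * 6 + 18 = 2464833967 / 5322570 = 463.09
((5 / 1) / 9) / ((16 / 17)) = 0.59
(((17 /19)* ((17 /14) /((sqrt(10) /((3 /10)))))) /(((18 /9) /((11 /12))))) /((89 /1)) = 3179* sqrt(10) /18939200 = 0.00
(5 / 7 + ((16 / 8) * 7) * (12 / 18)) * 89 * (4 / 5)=75116 / 105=715.39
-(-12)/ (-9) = -4/ 3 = -1.33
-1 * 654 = -654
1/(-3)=-1/3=-0.33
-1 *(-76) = 76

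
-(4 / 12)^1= -1 / 3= -0.33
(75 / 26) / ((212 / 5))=375 / 5512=0.07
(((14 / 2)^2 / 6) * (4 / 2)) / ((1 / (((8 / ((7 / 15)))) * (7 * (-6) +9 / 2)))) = -10500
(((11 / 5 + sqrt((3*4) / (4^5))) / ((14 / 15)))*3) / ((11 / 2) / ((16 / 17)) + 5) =45*sqrt(3) / 2429 + 1584 / 2429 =0.68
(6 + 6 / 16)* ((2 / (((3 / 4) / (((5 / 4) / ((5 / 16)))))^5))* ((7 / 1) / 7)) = 4456448 / 81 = 55017.88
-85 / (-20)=17 / 4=4.25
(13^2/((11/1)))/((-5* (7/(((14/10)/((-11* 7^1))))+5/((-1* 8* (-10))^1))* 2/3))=1352/112915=0.01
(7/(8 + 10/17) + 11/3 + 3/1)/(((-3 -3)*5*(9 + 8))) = -3277/223380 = -0.01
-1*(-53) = 53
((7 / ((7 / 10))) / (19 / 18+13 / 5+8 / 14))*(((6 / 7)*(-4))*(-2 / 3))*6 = 86400 / 2663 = 32.44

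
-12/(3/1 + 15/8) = -32/13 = -2.46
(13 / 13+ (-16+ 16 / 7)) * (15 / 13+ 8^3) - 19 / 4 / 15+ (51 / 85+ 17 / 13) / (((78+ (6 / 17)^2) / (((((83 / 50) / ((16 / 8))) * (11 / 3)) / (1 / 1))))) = -1436302019941 / 220135500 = -6524.63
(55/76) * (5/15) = 55/228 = 0.24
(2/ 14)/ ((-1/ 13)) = -13/ 7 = -1.86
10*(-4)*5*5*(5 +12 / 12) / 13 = -6000 / 13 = -461.54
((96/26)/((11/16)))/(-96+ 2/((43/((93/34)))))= -187136/3340623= -0.06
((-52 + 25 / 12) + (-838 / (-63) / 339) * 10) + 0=-49.52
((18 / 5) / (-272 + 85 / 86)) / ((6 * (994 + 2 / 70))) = -602 / 270291279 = -0.00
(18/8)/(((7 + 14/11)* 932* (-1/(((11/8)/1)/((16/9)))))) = -9801/43423744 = -0.00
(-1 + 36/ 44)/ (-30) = 1/ 165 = 0.01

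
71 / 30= 2.37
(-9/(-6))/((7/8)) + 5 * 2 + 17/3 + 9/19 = 7124/399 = 17.85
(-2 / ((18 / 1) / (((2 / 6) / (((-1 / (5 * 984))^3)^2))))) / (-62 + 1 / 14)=2451509798363136000000 / 289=8482732866308429065.74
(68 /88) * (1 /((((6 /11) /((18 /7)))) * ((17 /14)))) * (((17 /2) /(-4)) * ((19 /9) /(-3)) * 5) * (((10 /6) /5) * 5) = 8075 /216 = 37.38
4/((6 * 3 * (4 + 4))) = 1/36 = 0.03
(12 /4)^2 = 9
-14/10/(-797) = 7/3985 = 0.00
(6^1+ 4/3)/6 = 11/9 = 1.22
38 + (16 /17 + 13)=883 /17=51.94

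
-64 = -64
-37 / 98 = -0.38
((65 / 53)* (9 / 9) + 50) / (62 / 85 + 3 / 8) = 1846200 / 39803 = 46.38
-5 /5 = -1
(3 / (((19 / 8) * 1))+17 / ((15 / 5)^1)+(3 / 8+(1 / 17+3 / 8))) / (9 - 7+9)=29995 / 42636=0.70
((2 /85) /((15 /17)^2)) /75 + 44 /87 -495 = -1209964639 /2446875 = -494.49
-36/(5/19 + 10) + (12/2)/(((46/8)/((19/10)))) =-456/299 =-1.53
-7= -7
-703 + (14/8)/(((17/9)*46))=-2198921/3128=-702.98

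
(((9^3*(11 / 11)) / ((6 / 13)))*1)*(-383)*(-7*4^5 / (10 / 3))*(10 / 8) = 1626101568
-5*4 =-20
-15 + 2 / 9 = -14.78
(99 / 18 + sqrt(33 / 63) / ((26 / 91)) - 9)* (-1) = 7 / 2 - sqrt(231) / 6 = 0.97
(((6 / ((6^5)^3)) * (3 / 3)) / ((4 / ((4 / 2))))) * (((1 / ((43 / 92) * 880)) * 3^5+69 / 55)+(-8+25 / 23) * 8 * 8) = -2904953 / 1033362110545920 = -0.00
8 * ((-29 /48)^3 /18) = -24389 /248832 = -0.10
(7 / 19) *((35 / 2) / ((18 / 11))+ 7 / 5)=15239 / 3420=4.46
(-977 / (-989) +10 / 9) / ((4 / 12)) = 18683 / 2967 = 6.30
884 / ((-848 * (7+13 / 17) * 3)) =-3757 / 83952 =-0.04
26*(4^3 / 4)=416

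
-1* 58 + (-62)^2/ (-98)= -4764/ 49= -97.22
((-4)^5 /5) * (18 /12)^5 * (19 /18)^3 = -27436 /15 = -1829.07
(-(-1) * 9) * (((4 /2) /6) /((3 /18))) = 18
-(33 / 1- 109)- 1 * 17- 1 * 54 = 5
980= 980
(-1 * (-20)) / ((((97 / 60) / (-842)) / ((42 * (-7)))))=297057600 / 97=3062449.48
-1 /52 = -0.02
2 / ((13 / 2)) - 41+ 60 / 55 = -5663 / 143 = -39.60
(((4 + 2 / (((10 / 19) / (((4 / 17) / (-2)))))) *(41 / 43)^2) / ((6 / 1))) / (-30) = -253831 / 14144850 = -0.02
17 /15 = 1.13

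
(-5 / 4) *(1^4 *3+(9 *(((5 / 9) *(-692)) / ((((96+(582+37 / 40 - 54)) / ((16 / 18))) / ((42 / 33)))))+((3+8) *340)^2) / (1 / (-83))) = 2052183305487065 / 1414116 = 1451212846.39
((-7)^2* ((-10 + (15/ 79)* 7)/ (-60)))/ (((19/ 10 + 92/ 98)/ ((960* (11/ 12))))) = 723661400/ 329667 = 2195.13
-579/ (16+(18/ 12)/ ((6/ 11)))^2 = -3088/ 1875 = -1.65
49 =49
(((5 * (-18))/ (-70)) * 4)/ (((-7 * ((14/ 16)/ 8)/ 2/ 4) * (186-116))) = -9216/ 12005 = -0.77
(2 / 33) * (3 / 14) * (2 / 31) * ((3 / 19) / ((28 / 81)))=243 / 634942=0.00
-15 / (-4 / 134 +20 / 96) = -24120 / 287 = -84.04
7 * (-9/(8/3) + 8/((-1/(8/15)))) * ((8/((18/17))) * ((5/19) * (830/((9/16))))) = -724576720/4617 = -156936.69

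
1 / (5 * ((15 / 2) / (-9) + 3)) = 6 / 65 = 0.09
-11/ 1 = -11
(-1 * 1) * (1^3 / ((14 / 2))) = -1 / 7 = -0.14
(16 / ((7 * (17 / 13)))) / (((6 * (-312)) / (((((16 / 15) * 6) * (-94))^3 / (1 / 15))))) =27216576512 / 8925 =3049476.36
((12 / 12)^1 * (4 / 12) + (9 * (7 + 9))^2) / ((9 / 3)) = 62209 / 9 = 6912.11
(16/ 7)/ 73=0.03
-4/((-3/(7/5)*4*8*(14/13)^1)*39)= 0.00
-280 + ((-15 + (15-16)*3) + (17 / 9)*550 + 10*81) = 13958 / 9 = 1550.89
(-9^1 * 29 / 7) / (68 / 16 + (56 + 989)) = -348 / 9793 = -0.04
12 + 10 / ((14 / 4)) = 104 / 7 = 14.86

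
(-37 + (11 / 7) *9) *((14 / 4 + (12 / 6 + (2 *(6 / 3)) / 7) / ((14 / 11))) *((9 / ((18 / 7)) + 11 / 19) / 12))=-838550 / 19551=-42.89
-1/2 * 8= -4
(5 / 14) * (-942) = -336.43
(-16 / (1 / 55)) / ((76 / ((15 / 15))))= -220 / 19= -11.58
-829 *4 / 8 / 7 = -829 / 14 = -59.21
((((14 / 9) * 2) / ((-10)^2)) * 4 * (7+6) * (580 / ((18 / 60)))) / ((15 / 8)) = 675584 / 405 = 1668.11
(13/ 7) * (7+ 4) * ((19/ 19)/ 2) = 10.21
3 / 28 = 0.11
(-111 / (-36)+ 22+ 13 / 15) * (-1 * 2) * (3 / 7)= -1557 / 70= -22.24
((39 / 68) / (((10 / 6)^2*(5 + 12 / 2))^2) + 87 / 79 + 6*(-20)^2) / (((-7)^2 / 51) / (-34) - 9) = -49748748000111 / 187057681250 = -265.95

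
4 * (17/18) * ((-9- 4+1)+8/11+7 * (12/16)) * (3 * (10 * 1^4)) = -22525/33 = -682.58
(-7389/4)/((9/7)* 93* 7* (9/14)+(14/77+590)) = -189651/115834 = -1.64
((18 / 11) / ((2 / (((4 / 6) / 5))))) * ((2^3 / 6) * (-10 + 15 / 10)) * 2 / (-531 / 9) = 136 / 3245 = 0.04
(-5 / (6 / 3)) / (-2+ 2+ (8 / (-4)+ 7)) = -1 / 2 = -0.50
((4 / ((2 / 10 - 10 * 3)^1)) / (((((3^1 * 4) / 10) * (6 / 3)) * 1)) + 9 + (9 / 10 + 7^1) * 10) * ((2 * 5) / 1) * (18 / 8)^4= 22539.10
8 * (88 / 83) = 704 / 83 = 8.48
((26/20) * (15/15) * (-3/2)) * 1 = -39/20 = -1.95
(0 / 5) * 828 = 0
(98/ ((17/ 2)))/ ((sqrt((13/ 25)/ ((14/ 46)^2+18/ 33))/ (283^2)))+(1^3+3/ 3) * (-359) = -718+78487220 * sqrt(530959)/ 55913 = 1022143.06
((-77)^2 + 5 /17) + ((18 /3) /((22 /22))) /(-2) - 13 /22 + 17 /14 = 7758335 /1309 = 5926.92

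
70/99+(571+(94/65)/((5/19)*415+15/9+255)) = 76724719867/134201925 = 571.71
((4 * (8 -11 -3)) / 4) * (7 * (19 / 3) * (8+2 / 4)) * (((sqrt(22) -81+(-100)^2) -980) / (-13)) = 2261 * sqrt(22) / 13+20211079 / 13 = 1555514.16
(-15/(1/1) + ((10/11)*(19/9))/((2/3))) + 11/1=-37/33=-1.12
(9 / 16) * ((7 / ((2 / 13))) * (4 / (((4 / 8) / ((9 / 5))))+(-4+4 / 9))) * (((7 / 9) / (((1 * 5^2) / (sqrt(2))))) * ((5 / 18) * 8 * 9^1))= 38857 * sqrt(2) / 225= 244.23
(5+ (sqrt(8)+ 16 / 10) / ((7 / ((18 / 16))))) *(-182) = -4784 / 5-117 *sqrt(2) / 2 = -1039.53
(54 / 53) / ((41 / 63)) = 3402 / 2173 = 1.57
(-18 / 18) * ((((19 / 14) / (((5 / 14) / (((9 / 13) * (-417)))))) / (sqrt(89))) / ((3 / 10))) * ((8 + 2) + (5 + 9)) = 1140912 * sqrt(89) / 1157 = 9302.80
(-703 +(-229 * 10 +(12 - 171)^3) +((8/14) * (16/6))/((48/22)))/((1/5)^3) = -31678536500/63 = -502833912.70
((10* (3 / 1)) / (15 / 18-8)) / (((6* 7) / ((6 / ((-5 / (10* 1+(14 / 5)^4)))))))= 1607976 / 188125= 8.55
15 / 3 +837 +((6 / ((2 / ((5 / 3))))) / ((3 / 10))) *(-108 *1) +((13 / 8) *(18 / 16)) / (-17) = -1042421 / 1088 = -958.11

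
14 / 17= 0.82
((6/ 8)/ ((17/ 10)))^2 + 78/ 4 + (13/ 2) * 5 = 60337/ 1156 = 52.19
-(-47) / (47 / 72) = 72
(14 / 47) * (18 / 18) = 14 / 47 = 0.30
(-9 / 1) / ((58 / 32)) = -144 / 29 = -4.97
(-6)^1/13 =-6/13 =-0.46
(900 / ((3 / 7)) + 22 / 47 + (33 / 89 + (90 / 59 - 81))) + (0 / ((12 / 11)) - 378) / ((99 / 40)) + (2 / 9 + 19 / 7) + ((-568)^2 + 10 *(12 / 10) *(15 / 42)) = 7928473584443 / 24432903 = 324499.86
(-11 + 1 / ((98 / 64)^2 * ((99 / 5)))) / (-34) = 2609569 / 8081766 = 0.32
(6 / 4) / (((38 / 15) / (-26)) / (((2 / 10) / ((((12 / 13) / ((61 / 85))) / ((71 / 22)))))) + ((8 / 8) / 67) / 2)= -49039913 / 6104047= -8.03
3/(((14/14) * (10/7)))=21/10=2.10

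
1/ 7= 0.14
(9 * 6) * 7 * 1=378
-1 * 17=-17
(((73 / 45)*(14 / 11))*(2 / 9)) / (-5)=-2044 / 22275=-0.09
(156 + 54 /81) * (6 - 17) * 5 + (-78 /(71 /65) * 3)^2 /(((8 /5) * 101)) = -25455049325 /3054846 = -8332.68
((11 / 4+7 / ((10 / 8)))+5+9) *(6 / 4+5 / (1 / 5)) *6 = 71073 / 20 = 3553.65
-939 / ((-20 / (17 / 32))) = 15963 / 640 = 24.94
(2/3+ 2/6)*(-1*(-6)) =6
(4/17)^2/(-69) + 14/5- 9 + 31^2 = 95198254/99705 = 954.80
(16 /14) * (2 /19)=16 /133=0.12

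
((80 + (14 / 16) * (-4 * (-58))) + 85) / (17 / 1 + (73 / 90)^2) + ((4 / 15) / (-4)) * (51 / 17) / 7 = 104184971 / 5006015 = 20.81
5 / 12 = 0.42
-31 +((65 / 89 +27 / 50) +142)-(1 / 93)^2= 112.27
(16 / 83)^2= 256 / 6889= 0.04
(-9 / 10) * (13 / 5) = -117 / 50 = -2.34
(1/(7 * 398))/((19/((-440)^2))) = 3.66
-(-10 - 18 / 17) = 188 / 17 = 11.06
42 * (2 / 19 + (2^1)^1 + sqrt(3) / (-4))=1680 / 19- 21 * sqrt(3) / 2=70.23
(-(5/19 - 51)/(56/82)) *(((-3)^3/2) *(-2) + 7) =2525.97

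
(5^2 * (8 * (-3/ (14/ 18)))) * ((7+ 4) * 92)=-5464800/ 7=-780685.71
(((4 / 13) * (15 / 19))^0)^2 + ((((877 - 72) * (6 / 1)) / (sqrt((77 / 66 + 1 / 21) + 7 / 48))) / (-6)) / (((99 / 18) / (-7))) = 1 + 45080 * sqrt(9597) / 5027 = 879.50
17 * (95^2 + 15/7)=1074230/7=153461.43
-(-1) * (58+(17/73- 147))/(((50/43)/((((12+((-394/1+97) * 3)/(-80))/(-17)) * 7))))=45129231/62050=727.30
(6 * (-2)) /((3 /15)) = -60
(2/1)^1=2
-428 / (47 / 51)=-21828 / 47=-464.43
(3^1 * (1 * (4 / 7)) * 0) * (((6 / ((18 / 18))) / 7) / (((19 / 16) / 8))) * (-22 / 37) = 0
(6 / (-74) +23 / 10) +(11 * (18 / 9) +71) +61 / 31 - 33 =736221 / 11470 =64.19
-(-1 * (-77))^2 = -5929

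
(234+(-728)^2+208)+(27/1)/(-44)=23338717/44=530425.39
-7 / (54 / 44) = -5.70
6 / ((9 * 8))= 1 / 12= 0.08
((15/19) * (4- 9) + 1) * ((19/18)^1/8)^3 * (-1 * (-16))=-2527/23328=-0.11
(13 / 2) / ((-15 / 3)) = -13 / 10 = -1.30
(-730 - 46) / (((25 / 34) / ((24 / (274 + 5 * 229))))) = -211072 / 11825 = -17.85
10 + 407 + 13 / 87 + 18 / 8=145951 / 348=419.40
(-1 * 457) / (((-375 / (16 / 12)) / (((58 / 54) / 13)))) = 53012 / 394875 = 0.13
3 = 3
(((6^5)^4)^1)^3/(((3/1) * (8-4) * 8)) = 509100812298846432180445336185152123600633856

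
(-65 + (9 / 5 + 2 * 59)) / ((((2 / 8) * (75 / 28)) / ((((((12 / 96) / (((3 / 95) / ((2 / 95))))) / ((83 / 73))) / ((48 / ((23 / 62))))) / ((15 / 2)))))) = 1610161 / 260516250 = 0.01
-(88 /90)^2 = -1936 /2025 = -0.96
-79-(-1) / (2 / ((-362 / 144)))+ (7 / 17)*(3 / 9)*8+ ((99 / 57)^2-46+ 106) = -14265389 / 883728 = -16.14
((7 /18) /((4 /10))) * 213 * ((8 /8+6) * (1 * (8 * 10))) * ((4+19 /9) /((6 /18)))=19134500 /9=2126055.56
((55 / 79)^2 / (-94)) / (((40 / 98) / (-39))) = 1156155 / 2346616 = 0.49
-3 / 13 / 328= -3 / 4264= -0.00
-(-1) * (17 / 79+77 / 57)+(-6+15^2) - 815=-2676736 / 4503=-594.43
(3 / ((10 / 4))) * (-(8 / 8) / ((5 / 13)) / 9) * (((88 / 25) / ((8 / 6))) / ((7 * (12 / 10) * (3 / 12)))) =-1144 / 2625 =-0.44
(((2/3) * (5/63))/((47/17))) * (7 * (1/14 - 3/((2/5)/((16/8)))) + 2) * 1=-1.96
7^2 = 49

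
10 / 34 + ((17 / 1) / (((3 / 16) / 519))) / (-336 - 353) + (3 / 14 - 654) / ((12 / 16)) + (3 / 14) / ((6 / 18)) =-153991133 / 163982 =-939.07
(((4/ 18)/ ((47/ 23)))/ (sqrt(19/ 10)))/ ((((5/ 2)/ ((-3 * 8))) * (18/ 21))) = -2576 * sqrt(190)/ 40185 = -0.88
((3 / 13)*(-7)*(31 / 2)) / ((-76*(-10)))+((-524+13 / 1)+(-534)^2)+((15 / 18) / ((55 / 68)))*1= 185611961957 / 652080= 284646.00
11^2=121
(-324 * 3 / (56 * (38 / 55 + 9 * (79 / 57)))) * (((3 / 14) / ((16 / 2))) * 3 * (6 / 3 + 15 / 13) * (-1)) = 93702015 / 280422688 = 0.33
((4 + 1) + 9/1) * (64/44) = 224/11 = 20.36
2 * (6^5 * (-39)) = -606528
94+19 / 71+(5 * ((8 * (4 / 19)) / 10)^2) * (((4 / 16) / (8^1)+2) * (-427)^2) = 1348733509 / 25631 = 52621.18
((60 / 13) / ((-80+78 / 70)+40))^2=4410000 / 313042249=0.01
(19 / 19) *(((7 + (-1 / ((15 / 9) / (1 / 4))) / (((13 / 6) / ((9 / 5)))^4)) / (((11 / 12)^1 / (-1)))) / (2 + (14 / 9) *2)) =-1451882934 / 981784375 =-1.48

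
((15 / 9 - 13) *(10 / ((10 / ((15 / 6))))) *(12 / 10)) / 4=-17 / 2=-8.50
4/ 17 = 0.24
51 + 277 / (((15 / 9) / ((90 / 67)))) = 18375 / 67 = 274.25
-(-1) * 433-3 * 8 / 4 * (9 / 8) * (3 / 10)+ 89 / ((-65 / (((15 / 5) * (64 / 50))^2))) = 133505083 / 325000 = 410.78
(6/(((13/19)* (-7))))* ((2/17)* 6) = -1368/1547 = -0.88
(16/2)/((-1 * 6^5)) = -1/972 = -0.00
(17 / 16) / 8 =17 / 128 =0.13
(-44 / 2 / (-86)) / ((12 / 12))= 11 / 43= 0.26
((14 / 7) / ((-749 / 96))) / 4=-48 / 749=-0.06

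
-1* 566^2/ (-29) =320356/ 29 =11046.76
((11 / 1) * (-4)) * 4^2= -704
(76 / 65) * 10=11.69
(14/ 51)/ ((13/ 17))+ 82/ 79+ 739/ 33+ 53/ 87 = 23981354/ 982839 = 24.40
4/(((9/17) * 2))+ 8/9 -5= -1/3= -0.33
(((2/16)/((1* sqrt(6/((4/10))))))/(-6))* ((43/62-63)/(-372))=-3863* sqrt(15)/16606080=-0.00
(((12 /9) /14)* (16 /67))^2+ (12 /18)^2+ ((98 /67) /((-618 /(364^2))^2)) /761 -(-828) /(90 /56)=5362983381313924 /8879219577445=603.99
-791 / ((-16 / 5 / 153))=605115 / 16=37819.69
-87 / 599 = -0.15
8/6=4/3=1.33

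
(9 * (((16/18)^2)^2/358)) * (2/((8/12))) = 2048/43497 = 0.05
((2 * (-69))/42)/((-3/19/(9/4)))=1311/28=46.82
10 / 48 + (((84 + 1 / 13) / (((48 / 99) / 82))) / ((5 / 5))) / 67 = 2220421 / 10452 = 212.44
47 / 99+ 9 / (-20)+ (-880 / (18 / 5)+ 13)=-231.42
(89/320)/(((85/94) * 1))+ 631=8585783/13600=631.31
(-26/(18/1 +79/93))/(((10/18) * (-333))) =2418/324305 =0.01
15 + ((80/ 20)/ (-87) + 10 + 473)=43322/ 87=497.95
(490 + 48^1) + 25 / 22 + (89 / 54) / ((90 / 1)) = 28823209 / 53460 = 539.15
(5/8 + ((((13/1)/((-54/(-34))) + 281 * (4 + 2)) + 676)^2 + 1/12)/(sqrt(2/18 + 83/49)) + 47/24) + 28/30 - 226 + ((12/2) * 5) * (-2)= -16949/60 + 114670082401 * sqrt(199)/386856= 4181171.54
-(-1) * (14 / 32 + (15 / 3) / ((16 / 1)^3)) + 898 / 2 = 1840901 / 4096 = 449.44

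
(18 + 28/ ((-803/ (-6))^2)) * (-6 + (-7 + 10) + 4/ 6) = -42.00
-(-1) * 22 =22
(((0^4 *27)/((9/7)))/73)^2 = 0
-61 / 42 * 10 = -305 / 21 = -14.52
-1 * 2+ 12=10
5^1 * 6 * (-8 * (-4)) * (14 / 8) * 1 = 1680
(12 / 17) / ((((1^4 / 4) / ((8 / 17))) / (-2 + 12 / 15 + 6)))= 9216 / 1445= 6.38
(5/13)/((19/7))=35/247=0.14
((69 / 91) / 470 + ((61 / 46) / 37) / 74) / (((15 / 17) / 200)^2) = 130620855920 / 1212029091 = 107.77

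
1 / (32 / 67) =67 / 32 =2.09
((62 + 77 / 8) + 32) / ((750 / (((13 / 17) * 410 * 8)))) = 441857 / 1275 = 346.55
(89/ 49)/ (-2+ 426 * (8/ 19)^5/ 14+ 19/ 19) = -220372811/ 72471763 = -3.04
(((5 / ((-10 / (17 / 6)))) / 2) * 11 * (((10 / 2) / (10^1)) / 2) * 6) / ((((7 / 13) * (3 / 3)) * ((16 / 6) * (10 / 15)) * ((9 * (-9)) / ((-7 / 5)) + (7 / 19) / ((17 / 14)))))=-7066917 / 33664256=-0.21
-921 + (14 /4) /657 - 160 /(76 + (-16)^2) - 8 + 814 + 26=-9758497 /109062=-89.48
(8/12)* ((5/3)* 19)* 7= 1330/9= 147.78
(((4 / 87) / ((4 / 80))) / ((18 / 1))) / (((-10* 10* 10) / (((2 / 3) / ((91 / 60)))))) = -8 / 356265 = -0.00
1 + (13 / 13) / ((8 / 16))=3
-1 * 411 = -411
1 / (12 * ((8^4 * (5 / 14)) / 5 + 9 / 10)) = 35 / 123258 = 0.00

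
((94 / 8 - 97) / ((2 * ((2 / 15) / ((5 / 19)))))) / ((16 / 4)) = -25575 / 1216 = -21.03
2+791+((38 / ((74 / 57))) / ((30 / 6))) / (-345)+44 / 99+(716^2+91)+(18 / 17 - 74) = 1671375177967 / 3255075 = 513467.49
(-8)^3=-512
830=830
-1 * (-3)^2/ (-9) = 1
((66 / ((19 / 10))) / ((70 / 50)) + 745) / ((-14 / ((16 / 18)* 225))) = -10238500 / 931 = -10997.31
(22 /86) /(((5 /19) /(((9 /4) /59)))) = 1881 /50740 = 0.04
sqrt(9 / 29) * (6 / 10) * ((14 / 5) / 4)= 63 * sqrt(29) / 1450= 0.23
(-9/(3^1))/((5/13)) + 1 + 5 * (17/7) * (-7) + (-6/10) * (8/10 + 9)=-97.68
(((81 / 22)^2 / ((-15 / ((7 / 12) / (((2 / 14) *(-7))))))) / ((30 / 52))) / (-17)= -0.05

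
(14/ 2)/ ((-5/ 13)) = -91/ 5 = -18.20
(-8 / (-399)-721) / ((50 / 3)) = -287671 / 6650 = -43.26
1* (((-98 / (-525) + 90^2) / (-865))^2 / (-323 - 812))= -369073260196 / 4776948984375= -0.08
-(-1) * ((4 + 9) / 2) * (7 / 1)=91 / 2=45.50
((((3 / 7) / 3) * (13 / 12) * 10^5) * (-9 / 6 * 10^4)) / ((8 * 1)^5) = -25390625 / 3584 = -7084.44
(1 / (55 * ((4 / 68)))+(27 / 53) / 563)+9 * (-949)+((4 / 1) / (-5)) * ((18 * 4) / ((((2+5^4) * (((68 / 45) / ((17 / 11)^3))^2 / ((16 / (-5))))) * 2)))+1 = -471687282009969408 / 55240381069555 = -8538.81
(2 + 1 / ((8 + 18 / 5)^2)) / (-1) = -6753 / 3364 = -2.01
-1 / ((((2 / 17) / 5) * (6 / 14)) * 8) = -595 / 48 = -12.40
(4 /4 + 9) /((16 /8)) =5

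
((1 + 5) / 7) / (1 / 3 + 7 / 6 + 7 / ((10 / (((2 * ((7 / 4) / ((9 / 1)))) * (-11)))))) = -1080 / 1883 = -0.57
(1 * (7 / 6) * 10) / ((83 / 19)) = 665 / 249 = 2.67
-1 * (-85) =85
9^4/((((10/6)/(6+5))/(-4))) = -866052/5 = -173210.40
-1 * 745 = -745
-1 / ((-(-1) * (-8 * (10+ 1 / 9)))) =9 / 728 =0.01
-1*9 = -9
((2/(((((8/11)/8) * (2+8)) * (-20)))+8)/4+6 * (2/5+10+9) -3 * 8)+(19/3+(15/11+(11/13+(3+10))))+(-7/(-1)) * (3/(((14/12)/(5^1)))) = 35335121/171600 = 205.92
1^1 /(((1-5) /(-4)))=1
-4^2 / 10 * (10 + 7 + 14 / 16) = -28.60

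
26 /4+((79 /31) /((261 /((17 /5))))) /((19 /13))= 10027303 /1537290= 6.52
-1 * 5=-5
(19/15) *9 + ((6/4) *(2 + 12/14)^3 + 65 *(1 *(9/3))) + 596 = 1436116/1715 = 837.39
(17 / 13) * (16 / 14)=136 / 91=1.49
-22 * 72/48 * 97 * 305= -976305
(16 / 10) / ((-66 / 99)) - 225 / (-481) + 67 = 156488 / 2405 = 65.07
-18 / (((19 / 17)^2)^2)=-1503378 / 130321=-11.54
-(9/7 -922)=6445/7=920.71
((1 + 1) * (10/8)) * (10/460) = 5/92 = 0.05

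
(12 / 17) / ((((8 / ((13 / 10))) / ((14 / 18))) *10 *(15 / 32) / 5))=364 / 3825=0.10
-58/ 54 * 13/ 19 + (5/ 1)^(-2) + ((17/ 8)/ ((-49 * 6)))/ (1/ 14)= -571747/ 718200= -0.80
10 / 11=0.91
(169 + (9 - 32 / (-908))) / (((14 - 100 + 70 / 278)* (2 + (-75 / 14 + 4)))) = -78645644 / 24350517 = -3.23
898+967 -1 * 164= 1701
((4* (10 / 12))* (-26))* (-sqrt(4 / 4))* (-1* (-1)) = 260 / 3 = 86.67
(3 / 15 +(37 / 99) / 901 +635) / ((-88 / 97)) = -27479732273 / 39247560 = -700.16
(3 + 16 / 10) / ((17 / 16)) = 368 / 85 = 4.33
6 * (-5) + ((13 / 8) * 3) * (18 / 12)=-363 / 16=-22.69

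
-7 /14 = -1 /2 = -0.50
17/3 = 5.67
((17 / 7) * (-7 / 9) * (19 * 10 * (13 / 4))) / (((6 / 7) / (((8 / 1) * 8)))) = -87090.37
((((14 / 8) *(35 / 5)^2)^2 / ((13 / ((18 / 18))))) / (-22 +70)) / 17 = 117649 / 169728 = 0.69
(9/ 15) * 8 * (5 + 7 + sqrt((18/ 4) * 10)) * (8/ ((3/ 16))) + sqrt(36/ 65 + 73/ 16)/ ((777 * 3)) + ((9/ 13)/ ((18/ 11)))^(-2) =sqrt(345865)/ 606060 + 3072 * sqrt(5)/ 5 + 1490228/ 605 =3837.03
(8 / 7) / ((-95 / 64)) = -512 / 665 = -0.77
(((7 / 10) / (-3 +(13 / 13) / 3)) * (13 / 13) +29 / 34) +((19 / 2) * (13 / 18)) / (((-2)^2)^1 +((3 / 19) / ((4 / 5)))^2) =653667163 / 285546960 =2.29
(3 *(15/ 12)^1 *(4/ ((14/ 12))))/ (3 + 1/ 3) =27/ 7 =3.86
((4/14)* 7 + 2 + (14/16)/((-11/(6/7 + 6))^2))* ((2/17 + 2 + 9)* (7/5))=67.55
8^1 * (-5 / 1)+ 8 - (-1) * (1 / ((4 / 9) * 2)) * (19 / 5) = -1109 / 40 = -27.72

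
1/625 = 0.00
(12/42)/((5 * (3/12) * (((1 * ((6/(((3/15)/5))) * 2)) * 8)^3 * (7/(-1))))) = -1/423360000000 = -0.00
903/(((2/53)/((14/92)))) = 335013/92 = 3641.45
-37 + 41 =4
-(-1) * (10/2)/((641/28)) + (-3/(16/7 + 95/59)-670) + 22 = -668896051/1031369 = -648.55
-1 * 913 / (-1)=913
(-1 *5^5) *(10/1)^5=-312500000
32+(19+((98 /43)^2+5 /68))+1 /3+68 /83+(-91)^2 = 261053158993 /31307268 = 8338.42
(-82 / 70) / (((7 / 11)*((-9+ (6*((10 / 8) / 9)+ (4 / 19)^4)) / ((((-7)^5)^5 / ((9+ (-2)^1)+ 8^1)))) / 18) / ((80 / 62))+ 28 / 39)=-6022567914368110483360254304032 / 3691129803677766274992882421535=-1.63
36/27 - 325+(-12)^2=-539/3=-179.67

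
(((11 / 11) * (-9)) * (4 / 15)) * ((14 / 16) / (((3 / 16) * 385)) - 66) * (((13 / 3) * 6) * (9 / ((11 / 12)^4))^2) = 39438141307748352 / 58948692275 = 669024.87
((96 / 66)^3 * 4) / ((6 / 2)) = 16384 / 3993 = 4.10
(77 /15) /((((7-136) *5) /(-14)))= 1078 /9675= 0.11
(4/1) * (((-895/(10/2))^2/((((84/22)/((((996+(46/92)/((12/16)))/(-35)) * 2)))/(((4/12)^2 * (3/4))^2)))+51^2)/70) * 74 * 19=-57681.01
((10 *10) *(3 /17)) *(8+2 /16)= 4875 /34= 143.38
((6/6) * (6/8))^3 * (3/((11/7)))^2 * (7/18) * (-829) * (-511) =3923135559/15488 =253301.62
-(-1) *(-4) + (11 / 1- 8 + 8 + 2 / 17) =121 / 17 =7.12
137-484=-347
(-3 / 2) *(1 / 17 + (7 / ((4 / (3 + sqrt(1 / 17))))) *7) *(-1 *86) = 6321 *sqrt(17) / 68 + 322887 / 68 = 5131.61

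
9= 9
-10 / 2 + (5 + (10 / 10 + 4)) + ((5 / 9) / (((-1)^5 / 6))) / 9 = 125 / 27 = 4.63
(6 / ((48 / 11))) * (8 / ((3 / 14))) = 154 / 3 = 51.33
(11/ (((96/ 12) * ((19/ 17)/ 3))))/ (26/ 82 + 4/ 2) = 23001/ 14440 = 1.59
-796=-796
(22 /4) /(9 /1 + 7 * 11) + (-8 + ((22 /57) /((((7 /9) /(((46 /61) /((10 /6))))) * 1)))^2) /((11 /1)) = -2050858253167 /3113322373700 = -0.66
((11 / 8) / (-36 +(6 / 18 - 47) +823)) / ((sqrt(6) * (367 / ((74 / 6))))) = 407 * sqrt(6) / 39125136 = 0.00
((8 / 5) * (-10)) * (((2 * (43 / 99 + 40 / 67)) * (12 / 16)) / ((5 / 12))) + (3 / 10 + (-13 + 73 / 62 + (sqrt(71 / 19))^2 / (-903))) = -139023629663 / 1959929895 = -70.93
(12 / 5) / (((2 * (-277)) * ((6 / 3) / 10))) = -6 / 277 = -0.02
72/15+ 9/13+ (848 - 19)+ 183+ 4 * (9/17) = 1126669/1105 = 1019.61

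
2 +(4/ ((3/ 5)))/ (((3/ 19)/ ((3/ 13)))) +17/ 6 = 379/ 26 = 14.58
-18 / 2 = -9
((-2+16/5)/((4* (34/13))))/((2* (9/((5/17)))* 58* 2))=13/804576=0.00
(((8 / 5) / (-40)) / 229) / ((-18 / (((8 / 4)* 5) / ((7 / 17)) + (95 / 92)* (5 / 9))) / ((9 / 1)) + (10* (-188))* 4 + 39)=0.00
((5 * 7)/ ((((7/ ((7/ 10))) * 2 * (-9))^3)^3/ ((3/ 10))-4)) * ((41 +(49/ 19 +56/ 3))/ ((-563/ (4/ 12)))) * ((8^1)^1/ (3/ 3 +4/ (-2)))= -248360/ 15913869967998720000096273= -0.00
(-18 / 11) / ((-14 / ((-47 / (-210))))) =141 / 5390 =0.03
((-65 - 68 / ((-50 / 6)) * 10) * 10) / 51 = 166 / 51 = 3.25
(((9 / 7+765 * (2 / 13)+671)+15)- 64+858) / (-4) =-145507 / 364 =-399.74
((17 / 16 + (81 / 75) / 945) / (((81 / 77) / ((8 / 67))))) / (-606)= -163801 / 822190500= -0.00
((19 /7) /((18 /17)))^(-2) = 15876 /104329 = 0.15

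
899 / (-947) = -899 / 947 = -0.95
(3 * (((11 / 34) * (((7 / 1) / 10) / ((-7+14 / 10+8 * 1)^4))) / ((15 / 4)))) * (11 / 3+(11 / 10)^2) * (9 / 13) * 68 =112651 / 89856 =1.25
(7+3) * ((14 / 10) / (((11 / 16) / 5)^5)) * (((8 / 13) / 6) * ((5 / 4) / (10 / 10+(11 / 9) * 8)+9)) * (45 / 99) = 270434304000000 / 2233938421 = 121057.19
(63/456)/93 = 7/4712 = 0.00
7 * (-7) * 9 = -441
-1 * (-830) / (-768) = -415 / 384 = -1.08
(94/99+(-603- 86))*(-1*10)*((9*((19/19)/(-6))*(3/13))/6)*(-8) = 1362340/429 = 3175.62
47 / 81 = 0.58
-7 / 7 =-1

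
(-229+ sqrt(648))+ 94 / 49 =-11127 / 49+ 18* sqrt(2) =-201.63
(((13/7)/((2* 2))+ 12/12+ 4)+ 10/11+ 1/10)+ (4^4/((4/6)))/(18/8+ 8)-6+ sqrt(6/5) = sqrt(30)/5+ 2395329/63140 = 39.03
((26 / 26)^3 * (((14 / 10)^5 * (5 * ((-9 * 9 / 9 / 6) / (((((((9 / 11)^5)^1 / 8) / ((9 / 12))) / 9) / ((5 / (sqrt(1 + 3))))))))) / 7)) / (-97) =386683451 / 17678250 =21.87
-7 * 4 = -28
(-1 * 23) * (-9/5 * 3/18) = 6.90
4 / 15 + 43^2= 1849.27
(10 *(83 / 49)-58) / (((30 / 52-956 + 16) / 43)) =2249416 / 1196825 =1.88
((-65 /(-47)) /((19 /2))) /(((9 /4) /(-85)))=-44200 /8037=-5.50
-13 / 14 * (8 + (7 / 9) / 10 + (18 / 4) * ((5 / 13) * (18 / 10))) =-3274 / 315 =-10.39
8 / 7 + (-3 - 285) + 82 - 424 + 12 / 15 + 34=-20792 / 35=-594.06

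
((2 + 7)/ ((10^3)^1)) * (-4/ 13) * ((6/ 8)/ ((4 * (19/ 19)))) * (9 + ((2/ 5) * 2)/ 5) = -6183/ 1300000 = -0.00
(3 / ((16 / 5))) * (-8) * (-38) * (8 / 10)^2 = 912 / 5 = 182.40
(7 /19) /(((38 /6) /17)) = 357 /361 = 0.99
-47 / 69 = -0.68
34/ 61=0.56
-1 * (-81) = 81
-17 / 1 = -17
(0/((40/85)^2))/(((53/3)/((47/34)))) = 0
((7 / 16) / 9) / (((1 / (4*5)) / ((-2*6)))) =-35 / 3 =-11.67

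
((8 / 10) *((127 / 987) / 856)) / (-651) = -127 / 687514590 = -0.00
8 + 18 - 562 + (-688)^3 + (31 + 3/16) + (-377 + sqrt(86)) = -5210584861/16 + sqrt(86) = -325661544.54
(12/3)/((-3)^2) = 4/9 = 0.44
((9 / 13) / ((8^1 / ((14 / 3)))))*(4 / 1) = 21 / 13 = 1.62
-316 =-316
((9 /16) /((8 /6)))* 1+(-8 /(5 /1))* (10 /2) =-485 /64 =-7.58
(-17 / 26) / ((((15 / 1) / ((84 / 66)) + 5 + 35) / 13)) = -119 / 725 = -0.16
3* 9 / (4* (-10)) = -0.68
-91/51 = -1.78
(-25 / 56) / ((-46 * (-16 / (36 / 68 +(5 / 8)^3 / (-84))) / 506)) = -105860425 / 655097856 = -0.16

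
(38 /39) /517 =38 /20163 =0.00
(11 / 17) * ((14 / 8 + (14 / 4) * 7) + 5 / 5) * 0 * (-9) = 0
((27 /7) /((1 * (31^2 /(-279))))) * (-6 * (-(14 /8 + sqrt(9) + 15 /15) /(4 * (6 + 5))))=-0.88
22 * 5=110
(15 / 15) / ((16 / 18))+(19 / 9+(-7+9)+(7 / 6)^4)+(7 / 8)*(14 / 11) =116933 / 14256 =8.20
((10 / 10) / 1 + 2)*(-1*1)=-3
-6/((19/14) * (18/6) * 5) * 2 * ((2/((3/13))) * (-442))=643552/285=2258.08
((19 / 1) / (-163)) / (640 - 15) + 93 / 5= 1894856 / 101875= 18.60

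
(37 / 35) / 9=37 / 315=0.12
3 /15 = 1 /5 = 0.20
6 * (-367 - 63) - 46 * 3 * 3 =-2994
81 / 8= 10.12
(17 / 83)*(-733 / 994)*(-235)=2928335 / 82502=35.49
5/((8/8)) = 5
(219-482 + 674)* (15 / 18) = 685 / 2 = 342.50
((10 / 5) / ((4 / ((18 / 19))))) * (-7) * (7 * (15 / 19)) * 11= -72765 / 361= -201.57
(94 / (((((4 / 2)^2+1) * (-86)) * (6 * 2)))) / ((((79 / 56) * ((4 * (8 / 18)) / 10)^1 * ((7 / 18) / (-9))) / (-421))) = -4808241 / 6794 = -707.72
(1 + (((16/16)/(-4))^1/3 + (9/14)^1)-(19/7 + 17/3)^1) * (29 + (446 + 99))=-7831/2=-3915.50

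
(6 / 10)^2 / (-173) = -9 / 4325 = -0.00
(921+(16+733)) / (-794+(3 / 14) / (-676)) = -15804880 / 7514419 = -2.10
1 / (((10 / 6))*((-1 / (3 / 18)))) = -1 / 10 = -0.10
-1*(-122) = 122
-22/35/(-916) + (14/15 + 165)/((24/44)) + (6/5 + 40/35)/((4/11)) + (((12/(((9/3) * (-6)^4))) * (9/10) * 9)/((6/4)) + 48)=103491023/288540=358.67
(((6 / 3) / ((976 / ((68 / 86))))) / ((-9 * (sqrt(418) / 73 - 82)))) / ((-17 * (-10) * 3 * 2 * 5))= 73 * sqrt(418) / 1015056939895200 + 218489 / 507528469947600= 0.00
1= 1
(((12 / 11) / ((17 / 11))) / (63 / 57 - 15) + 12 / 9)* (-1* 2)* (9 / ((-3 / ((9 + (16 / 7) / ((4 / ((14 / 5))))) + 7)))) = 11512 / 85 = 135.44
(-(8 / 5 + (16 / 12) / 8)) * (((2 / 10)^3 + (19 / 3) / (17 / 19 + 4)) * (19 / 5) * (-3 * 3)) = 78.66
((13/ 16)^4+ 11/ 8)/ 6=118673/ 393216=0.30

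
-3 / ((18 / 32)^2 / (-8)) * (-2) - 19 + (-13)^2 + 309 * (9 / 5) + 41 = 80392 / 135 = 595.50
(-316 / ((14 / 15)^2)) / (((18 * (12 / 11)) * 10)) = -4345 / 2352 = -1.85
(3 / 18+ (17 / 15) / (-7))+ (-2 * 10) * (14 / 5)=-56.00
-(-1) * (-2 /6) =-1 /3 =-0.33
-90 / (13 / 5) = -450 / 13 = -34.62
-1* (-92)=92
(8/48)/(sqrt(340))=sqrt(85)/1020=0.01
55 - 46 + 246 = 255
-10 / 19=-0.53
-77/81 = -0.95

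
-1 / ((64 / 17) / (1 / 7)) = -17 / 448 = -0.04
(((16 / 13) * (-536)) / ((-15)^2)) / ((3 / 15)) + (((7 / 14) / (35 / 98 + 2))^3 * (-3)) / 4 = -15226973 / 1038180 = -14.67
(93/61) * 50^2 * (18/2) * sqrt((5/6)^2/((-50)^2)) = 34875/61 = 571.72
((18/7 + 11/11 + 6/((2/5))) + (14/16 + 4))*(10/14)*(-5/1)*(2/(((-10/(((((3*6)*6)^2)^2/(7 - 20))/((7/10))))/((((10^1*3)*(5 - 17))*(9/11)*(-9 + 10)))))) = 278254004544000/3773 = 73748742259.21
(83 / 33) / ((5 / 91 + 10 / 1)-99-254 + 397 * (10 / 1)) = 7553 / 10892046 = 0.00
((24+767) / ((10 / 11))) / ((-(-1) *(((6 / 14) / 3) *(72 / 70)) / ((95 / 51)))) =40503155 / 3672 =11030.27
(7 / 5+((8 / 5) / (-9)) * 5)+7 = 338 / 45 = 7.51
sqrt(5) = 2.24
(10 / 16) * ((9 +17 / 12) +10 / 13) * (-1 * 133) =-1160425 / 1248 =-929.83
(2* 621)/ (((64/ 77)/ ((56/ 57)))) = 111573/ 76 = 1468.07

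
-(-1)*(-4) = -4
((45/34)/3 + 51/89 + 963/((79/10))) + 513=635.91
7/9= 0.78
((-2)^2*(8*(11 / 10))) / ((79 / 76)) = 13376 / 395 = 33.86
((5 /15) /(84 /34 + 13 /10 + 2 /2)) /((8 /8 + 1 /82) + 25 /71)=989740 /19325319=0.05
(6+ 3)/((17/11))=99/17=5.82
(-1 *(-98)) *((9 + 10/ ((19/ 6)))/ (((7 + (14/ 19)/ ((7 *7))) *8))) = 21.23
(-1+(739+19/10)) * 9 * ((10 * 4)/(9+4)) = 266364/13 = 20489.54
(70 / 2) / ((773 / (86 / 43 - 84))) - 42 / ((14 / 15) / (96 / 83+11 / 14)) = -81844685 / 898226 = -91.12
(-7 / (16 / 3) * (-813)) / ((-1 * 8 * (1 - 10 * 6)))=17073 / 7552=2.26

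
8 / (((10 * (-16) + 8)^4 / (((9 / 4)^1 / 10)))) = 0.00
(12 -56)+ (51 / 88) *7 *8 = -127 / 11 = -11.55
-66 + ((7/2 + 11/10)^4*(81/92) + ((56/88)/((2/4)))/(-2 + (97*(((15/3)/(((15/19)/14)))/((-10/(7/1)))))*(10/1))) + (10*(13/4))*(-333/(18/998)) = -148941784776293/248352500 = -599719.29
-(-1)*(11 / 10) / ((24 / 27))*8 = 99 / 10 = 9.90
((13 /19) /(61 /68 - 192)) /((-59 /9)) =7956 /14567395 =0.00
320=320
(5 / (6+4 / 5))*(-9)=-225 / 34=-6.62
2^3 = 8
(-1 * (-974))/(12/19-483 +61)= -2.31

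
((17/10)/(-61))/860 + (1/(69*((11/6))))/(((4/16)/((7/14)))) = 2094099/132723800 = 0.02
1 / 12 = 0.08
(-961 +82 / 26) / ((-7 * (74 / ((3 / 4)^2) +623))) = 112068 / 617981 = 0.18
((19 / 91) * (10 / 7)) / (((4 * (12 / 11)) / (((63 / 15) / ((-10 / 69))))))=-14421 / 7280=-1.98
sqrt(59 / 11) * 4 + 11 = 4 * sqrt(649) / 11 + 11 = 20.26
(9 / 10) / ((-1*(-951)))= 3 / 3170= 0.00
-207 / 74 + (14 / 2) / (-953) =-197789 / 70522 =-2.80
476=476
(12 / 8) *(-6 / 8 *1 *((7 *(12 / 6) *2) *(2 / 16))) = -63 / 16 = -3.94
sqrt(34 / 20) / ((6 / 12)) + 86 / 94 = 43 / 47 + sqrt(170) / 5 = 3.52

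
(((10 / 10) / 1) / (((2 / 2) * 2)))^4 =1 / 16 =0.06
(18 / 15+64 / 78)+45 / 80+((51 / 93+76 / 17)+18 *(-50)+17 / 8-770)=-2729887297 / 1644240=-1660.27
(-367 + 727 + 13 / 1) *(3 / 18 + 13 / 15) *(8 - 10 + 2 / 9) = -92504 / 135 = -685.21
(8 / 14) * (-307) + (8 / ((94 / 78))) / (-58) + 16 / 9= -14921048 / 85869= -173.77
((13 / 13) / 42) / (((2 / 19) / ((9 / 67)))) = 57 / 1876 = 0.03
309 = 309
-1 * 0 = 0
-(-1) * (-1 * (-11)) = 11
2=2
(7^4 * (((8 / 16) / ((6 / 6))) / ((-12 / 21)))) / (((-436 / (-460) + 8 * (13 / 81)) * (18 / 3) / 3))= -156557205 / 332624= -470.67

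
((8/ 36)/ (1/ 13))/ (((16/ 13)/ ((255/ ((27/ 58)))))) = 416585/ 324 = 1285.76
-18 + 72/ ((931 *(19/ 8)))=-317826/ 17689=-17.97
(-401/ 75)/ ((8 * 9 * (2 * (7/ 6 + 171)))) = -401/ 1859400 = -0.00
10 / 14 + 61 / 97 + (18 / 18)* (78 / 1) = 53874 / 679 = 79.34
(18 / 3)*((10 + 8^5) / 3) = 65556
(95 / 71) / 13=95 / 923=0.10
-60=-60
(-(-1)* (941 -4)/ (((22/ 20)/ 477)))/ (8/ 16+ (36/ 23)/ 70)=7195878900/ 9251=777848.76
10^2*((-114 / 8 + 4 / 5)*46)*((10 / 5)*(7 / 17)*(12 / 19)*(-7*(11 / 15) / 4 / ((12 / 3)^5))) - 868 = -68438391 / 82688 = -827.67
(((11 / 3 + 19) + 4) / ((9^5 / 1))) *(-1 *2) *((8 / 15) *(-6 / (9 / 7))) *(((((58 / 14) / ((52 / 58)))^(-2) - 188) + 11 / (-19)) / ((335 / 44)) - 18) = -229984989359104 / 2392464246027165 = -0.10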